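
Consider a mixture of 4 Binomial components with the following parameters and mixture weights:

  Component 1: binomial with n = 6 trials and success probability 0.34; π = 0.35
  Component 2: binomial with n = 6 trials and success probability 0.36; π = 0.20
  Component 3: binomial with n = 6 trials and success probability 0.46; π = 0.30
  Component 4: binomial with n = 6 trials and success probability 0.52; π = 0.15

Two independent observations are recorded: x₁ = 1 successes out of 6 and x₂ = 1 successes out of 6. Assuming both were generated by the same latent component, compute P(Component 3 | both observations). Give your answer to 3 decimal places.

0.122

By Bayes' theorem, P(k | x) = π_k f_k(x) / Σ_j π_j f_j(x).
Since both observations come from the same component, the likelihood for component k is f_k(x₁)·f_k(x₂).
  p_1 = [0.255476] × [0.255476] = 0.0652679
  p_2 = [0.231928] × [0.231928] = 0.0537907
  p_3 = [0.12673] × [0.12673] = 0.0160604
  p_4 = [0.0794988] × [0.0794988] = 0.00632007
Prior × likelihood for each component:
  π_1·p_1 = 0.35 × 0.0652679 = 0.0228438
  π_2·p_2 = 0.20 × 0.0537907 = 0.0107581
  π_3·p_3 = 0.30 × 0.0160604 = 0.00481811
  π_4·p_4 = 0.15 × 0.00632007 = 0.00094801
Sum: 0.0228438 + 0.0107581 + 0.00481811 + 0.00094801 = 0.039368
P(Component 3 | x₁, x₂) ≈ 0.122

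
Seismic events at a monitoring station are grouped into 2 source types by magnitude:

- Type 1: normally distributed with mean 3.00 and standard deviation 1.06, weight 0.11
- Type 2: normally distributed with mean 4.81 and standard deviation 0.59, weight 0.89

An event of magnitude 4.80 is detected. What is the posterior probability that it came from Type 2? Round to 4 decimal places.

By Bayes' theorem, P(k | x) = π_k f_k(x) / Σ_j π_j f_j(x).
Component likelihoods at x = 4.80:
  p_1 = 0.0890104
  p_2 = 0.676076
Weight by the priors:
  π_1·p_1 = 0.11 × 0.0890104 = 0.00979115
  π_2·p_2 = 0.89 × 0.676076 = 0.601708
Marginal: 0.00979115 + 0.601708 = 0.611499
P(Type 2 | x) = 0.601708 / 0.611499 ≈ 0.9840

0.9840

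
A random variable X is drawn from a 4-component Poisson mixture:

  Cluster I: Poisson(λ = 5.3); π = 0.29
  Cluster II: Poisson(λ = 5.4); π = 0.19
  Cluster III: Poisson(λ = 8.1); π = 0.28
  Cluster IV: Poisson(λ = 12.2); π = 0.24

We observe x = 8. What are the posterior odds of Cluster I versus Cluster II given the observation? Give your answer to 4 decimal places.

Since P(k|x) ∝ π_k f_k(x), the posterior odds are π_i f_i(x) / (π_j f_j(x)).
Component likelihoods at x = 8:
  p_I = e^(−5.3)·5.3^8/8! = 0.0770772
  p_II = e^(−5.4)·5.4^8/8! = 0.0809915
  p_III = e^(−8.1)·8.1^8/8! = 0.1395
  p_IV = e^(−12.2)·12.2^8/8! = 0.0612302
Posterior odds = (π_I·p_I) / (π_II·p_II) = (0.29·0.0770772) / (0.19·0.0809915) = 0.0223524 / 0.0153884 ≈ 1.4525

1.4525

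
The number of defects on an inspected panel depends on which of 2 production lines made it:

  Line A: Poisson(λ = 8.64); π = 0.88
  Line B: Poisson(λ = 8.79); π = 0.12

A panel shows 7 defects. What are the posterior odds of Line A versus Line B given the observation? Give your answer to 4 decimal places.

7.5530

Only the two components matter; the odds are (w_i f_i(x)) / (w_j f_j(x)).
Component likelihoods at x = 7 defects:
  f_A = e^(−8.64)·8.64^7/7! = 0.126142
  f_B = e^(−8.79)·8.79^7/7! = 0.122474
Odds = (0.88/0.12) × (0.126142/0.122474) = 7.33333 × 1.02995 ≈ 7.5530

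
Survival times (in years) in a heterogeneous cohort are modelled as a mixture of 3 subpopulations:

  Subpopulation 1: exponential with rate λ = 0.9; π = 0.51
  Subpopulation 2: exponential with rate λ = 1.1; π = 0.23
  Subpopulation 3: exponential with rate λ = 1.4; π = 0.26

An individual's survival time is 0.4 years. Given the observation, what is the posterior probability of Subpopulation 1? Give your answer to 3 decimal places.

0.463

P(component k | x) = π_k·f_k(x) / marginal(x), where marginal(x) = Σ_j π_j·f_j(x).
Exponential densities:
  f_1 = 0.9·e^(−0.9·0.4) = 0.9·e^(−0.3600) = 0.627909
  f_2 = 1.1·e^(−1.1·0.4) = 1.1·e^(−0.4400) = 0.70844
  f_3 = 1.4·e^(−1.4·0.4) = 1.4·e^(−0.5600) = 0.799693
Weight by the priors:
  π_1·f_1 = 0.51 × 0.627909 = 0.320233
  π_2·f_2 = 0.23 × 0.70844 = 0.162941
  π_3·f_3 = 0.26 × 0.799693 = 0.20792
Normaliser: 0.320233 + 0.162941 + 0.20792 = 0.691095
P(Subpopulation 1 | the observation) = 0.320233 / 0.691095 ≈ 0.463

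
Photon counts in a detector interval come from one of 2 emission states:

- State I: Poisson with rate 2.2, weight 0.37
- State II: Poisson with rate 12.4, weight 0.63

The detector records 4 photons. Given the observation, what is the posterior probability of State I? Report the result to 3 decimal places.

0.940

The responsibility of component k is π_k f_k(x) divided by Σ_j π_j f_j(x).
Evaluate each component's likelihood at the observed value:
  L_I = e^(−2.2)·2.2^4/4! = 0.108151
  L_II = e^(−12.4)·12.4^4/4! = 0.00405718
Prior × likelihood for each component:
  π_I·L_I = 0.37 × 0.108151 = 0.040016
  π_II·L_II = 0.63 × 0.00405718 = 0.00255602
Sum: 0.040016 + 0.00255602 = 0.042572
P(State I | x) ≈ 0.940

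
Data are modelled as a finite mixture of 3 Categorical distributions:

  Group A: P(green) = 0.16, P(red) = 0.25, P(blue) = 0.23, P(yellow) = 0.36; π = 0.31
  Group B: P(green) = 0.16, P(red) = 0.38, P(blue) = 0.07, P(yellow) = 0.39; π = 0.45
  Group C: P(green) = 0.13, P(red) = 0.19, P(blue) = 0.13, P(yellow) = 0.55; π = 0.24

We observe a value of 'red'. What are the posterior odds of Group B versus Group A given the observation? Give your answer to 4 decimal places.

The posterior odds equal the prior odds times the likelihood ratio: (π_i/π_j)·(f_i(x)/f_j(x)).
Component likelihoods at x = 'red':
  p_A = P(red | comp) = 0.25
  p_B = P(red | comp) = 0.38
  p_C = P(red | comp) = 0.19
Odds = (0.45/0.31) × (0.38/0.25) = 1.45161 × 1.52 ≈ 2.2065

2.2065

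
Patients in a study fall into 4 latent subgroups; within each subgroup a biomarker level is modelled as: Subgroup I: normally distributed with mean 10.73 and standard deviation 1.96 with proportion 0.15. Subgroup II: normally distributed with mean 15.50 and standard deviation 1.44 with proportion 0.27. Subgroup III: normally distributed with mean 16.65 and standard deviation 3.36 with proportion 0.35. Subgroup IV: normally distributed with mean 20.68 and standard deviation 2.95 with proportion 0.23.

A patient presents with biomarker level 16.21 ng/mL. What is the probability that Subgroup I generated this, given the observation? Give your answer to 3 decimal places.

Posterior ∝ prior × likelihood, so P(k | x) ∝ P(Z=k) f_k(x); normalise over all components.
Normal densities:
  f_I = (1/(1.96·√(2π)))·exp(−(16.21−10.73)²/(2·1.96²)) = 0.203542·exp(-3.90858) = 0.00408488
  f_II = (1/(1.44·√(2π)))·exp(−(16.21−15.50)²/(2·1.44²)) = 0.277043·exp(-0.12155) = 0.245334
  f_III = (1/(3.36·√(2π)))·exp(−(16.21−16.65)²/(2·3.36²)) = 0.118733·exp(-0.00857) = 0.117719
  f_IV = (1/(2.95·√(2π)))·exp(−(16.21−20.68)²/(2·2.95²)) = 0.135235·exp(-1.14800) = 0.0429061
Prior × likelihood for each component:
  P(Z=I)·f_I = 0.15 × 0.00408488 = 0.000612732
  P(Z=II)·f_II = 0.27 × 0.245334 = 0.0662403
  P(Z=III)·f_III = 0.35 × 0.117719 = 0.0412017
  P(Z=IV)·f_IV = 0.23 × 0.0429061 = 0.0098684
Sum: 0.000612732 + 0.0662403 + 0.0412017 + 0.0098684 = 0.117923
P(Subgroup I | 16.21 ng/mL) ≈ 0.005

0.005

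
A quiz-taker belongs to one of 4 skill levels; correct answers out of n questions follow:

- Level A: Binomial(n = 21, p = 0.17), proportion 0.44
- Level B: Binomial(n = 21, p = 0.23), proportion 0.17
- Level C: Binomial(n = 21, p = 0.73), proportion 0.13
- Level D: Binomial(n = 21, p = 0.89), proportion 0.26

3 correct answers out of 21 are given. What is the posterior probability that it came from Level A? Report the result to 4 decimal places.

By Bayes' theorem, P(k | x) = w_k f_k(x) / Σ_j w_j f_j(x).
Component likelihoods at x = 3 correct answers out of 21:
  L_A = 0.228352
  L_B = 0.14651
  L_C = 3.00862e-08
  L_D = 5.21303e-15
Prior × likelihood for each component:
  w_A·L_A = 0.44 × 0.228352 = 0.100475
  w_B·L_B = 0.17 × 0.14651 = 0.0249068
  w_C·L_C = 0.13 × 3.00862e-08 = 3.91121e-09
  w_D·L_D = 0.26 × 5.21303e-15 = 1.35539e-15
Denominator: 0.100475 + 0.0249068 + 3.91121e-09 + 1.35539e-15 = 0.125381
Responsibility of Level A: 0.100475 / 0.125381 ≈ 0.8014

0.8014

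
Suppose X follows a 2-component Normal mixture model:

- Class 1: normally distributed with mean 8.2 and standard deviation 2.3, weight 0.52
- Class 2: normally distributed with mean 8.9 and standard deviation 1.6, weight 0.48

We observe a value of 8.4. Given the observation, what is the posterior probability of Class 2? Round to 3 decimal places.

0.559

The responsibility of component k is w_k f_k(x) divided by Σ_j w_j f_j(x).
Evaluate each component's likelihood at the observed value:
  L_1 = (1/(2.3·√(2π)))·exp(−(8.4−8.2)²/(2·2.3²)) = 0.173453·exp(-0.00378) = 0.172799
  L_2 = (1/(1.6·√(2π)))·exp(−(8.4−8.9)²/(2·1.6²)) = 0.249339·exp(-0.04883) = 0.237457
Multiply by the mixture weights:
  w_1·L_1 = 0.52 × 0.172799 = 0.0898553
  w_2·L_2 = 0.48 × 0.237457 = 0.113979
Normaliser: 0.0898553 + 0.113979 = 0.203834
P(Class 2 | 8.4) ≈ 0.559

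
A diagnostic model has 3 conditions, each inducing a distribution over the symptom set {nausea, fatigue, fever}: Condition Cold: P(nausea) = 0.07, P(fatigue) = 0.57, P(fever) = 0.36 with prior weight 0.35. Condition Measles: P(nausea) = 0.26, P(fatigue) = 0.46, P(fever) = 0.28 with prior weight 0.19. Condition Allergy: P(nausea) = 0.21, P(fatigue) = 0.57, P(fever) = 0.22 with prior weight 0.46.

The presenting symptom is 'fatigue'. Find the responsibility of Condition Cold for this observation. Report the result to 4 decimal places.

0.3633

Posterior ∝ prior × likelihood, so P(k | x) ∝ π_k f_k(x); normalise over all components.
Component likelihoods at x = 'fatigue':
  f_Cold = P(fatigue | comp) = 0.57
  f_Measles = P(fatigue | comp) = 0.46
  f_Allergy = P(fatigue | comp) = 0.57
Multiply by the mixture weights:
  π_Cold·f_Cold = 0.35 × 0.57 = 0.1995
  π_Measles·f_Measles = 0.19 × 0.46 = 0.0874
  π_Allergy·f_Allergy = 0.46 × 0.57 = 0.2622
Sum: 0.1995 + 0.0874 + 0.2622 = 0.5491
P(Condition Cold | 'fatigue') = 0.1995 / 0.5491 ≈ 0.3633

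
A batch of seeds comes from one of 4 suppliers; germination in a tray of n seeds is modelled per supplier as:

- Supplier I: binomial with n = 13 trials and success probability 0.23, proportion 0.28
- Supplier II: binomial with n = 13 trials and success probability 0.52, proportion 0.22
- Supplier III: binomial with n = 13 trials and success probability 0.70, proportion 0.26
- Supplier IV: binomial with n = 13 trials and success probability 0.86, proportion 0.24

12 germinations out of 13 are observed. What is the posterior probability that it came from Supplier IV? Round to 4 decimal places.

By Bayes' theorem, P(k | x) = P(Z=k) f_k(x) / Σ_j P(Z=j) f_j(x).
Component likelihoods at x = 12 germinations out of 13:
  p_I = 2.19365e-07
  p_II = 0.00243907
  p_III = 0.053981
  p_IV = 0.297888
Weight by the priors:
  P(Z=I)·p_I = 0.28 × 2.19365e-07 = 6.14223e-08
  P(Z=II)·p_II = 0.22 × 0.00243907 = 0.000536596
  P(Z=III)·p_III = 0.26 × 0.053981 = 0.0140351
  P(Z=IV)·p_IV = 0.24 × 0.297888 = 0.0714931
Sum: 6.14223e-08 + 0.000536596 + 0.0140351 + 0.0714931 = 0.0860648
Responsibility of Supplier IV: 0.0714931 / 0.0860648 ≈ 0.8307

0.8307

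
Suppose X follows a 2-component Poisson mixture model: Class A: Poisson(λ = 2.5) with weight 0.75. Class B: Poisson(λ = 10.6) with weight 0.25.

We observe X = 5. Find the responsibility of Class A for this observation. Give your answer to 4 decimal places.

0.8782

P(component k | x) = π_k·f_k(x) / marginal(x), where marginal(x) = Σ_j π_j·f_j(x).
Poisson probabilities:
  p_A = e^(−2.5)·2.5^5/5! = 0.0668009
  p_B = e^(−10.6)·10.6^5/5! = 0.027786
Prior × likelihood for each component:
  π_A·p_A = 0.75 × 0.0668009 = 0.0501007
  π_B·p_B = 0.25 × 0.027786 = 0.00694651
Marginal: 0.0501007 + 0.00694651 = 0.0570472
So the posterior for Class A is 0.0501007 / 0.0570472 ≈ 0.8782.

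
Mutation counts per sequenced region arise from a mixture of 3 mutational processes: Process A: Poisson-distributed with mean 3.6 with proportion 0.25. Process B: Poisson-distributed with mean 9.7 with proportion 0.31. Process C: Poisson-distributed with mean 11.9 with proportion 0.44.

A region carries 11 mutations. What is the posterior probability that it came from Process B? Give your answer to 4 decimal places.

0.4006

Apply Bayes' rule: the posterior for each component is proportional to its prior times its likelihood at x.
Evaluate each component's likelihood at the observed value:
  f_A = e^(−3.6)·3.6^11/11! = 0.000900973
  f_B = e^(−9.7)·9.7^11/11! = 0.109819
  f_C = e^(−11.9)·11.9^11/11! = 0.115281
Weight by the priors:
  π_A·f_A = 0.25 × 0.000900973 = 0.000225243
  π_B·f_B = 0.31 × 0.109819 = 0.0340438
  π_C·f_C = 0.44 × 0.115281 = 0.0507235
Sum: 0.000225243 + 0.0340438 + 0.0507235 = 0.0849926
P(Process B | 11 mutations) ≈ 0.4006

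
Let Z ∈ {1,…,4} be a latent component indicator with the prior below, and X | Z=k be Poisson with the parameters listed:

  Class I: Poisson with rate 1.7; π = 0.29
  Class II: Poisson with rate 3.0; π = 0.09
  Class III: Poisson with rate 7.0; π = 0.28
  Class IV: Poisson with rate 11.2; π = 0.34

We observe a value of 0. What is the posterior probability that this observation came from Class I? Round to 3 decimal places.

Posterior ∝ prior × likelihood, so P(k | x) ∝ π_k f_k(x); normalise over all components.
Poisson probabilities:
  f_I = e^(−1.7)·1.7^0/0! = 0.182684
  f_II = e^(−3.0)·3.0^0/0! = 0.0497871
  f_III = e^(−7.0)·7.0^0/0! = 0.000911882
  f_IV = e^(−11.2)·11.2^0/0! = 1.36742e-05
Multiply by the mixture weights:
  π_I·f_I = 0.29 × 0.182684 = 0.0529782
  π_II·f_II = 0.09 × 0.0497871 = 0.00448084
  π_III·f_III = 0.28 × 0.000911882 = 0.000255327
  π_IV·f_IV = 0.34 × 1.36742e-05 = 4.64923e-06
Normaliser: 0.0529782 + 0.00448084 + 0.000255327 + 4.64923e-06 = 0.057719
P(Class I | the observation) ≈ 0.918

0.918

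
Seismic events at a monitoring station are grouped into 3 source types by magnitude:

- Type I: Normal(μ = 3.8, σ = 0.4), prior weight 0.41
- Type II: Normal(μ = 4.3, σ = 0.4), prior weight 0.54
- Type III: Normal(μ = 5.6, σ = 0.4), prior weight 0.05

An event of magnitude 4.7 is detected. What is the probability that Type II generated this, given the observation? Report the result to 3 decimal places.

Apply Bayes' rule: the posterior for each component is proportional to its prior times its likelihood at x.
Evaluate each component's likelihood at the observed value:
  f_I = (1/(0.4·√(2π)))·exp(−(4.7−3.8)²/(2·0.4²)) = 0.997356·exp(-2.53125) = 0.0793491
  f_II = (1/(0.4·√(2π)))·exp(−(4.7−4.3)²/(2·0.4²)) = 0.997356·exp(-0.50000) = 0.604927
  f_III = (1/(0.4·√(2π)))·exp(−(4.7−5.6)²/(2·0.4²)) = 0.997356·exp(-2.53125) = 0.0793491
Multiply by the mixture weights:
  w_I·f_I = 0.41 × 0.0793491 = 0.0325331
  w_II·f_II = 0.54 × 0.604927 = 0.32666
  w_III·f_III = 0.05 × 0.0793491 = 0.00396746
Sum: 0.0325331 + 0.32666 + 0.00396746 = 0.363161
P(Type II | the observation) ≈ 0.899

0.899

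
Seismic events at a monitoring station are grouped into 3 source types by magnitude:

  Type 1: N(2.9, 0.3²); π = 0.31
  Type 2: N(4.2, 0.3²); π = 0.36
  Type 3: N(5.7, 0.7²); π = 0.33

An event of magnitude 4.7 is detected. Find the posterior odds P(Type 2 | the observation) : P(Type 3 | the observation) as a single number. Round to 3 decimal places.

1.761

The posterior odds equal the prior odds times the likelihood ratio: (π_i/π_j)·(f_i(x)/f_j(x)).
Normal densities:
  f_1 = (1/(0.3·√(2π)))·exp(−(4.7−2.9)²/(2·0.3²)) = 1.329808·exp(-18.00000) = 2.02529e-08
  f_2 = (1/(0.3·√(2π)))·exp(−(4.7−4.2)²/(2·0.3²)) = 1.329808·exp(-1.38889) = 0.33159
  f_3 = (1/(0.7·√(2π)))·exp(−(4.7−5.7)²/(2·0.7²)) = 0.569918·exp(-1.02041) = 0.205426
Posterior odds = (π_2·f_2) / (π_3·f_3) = (0.36·0.33159) / (0.33·0.205426) = 0.119373 / 0.0677904 ≈ 1.761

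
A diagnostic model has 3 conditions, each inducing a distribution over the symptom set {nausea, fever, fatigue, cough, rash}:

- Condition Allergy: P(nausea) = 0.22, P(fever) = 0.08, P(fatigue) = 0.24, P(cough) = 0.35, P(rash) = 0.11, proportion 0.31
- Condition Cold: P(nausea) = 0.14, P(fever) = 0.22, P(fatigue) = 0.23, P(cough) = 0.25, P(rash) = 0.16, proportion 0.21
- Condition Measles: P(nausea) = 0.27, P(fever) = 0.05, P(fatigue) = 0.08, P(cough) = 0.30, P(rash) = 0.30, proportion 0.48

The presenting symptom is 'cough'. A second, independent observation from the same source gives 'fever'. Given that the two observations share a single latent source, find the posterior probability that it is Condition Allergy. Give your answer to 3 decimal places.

0.316

P(component k | x) = π_k·f_k(x) / marginal(x), where marginal(x) = Σ_j π_j·f_j(x).
Since both observations come from the same component, the likelihood for component k is f_k(x₁)·f_k(x₂).
  f_Allergy = [P(cough | comp) = 0.35] × [0.08] = 0.028
  f_Cold = [P(cough | comp) = 0.25] × [0.22] = 0.055
  f_Measles = [P(cough | comp) = 0.30] × [0.05] = 0.015
Weight by the priors:
  π_Allergy·f_Allergy = 0.31 × 0.028 = 0.00868
  π_Cold·f_Cold = 0.21 × 0.055 = 0.01155
  π_Measles·f_Measles = 0.48 × 0.015 = 0.0072
Sum: 0.00868 + 0.01155 + 0.0072 = 0.02743
P(Condition Allergy | x) ≈ 0.316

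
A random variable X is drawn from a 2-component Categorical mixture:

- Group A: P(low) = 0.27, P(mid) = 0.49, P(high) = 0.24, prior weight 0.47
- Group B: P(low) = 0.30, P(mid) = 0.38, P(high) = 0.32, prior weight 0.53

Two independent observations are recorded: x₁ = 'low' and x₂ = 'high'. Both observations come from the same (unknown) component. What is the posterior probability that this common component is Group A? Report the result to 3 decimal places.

Posterior ∝ prior × likelihood, so P(k | x) ∝ π_k f_k(x); normalise over all components.
Since both observations come from the same component, the likelihood for component k is f_k(x₁)·f_k(x₂).
  L_A = [P(low | comp) = 0.27] × [0.24] = 0.0648
  L_B = [P(low | comp) = 0.30] × [0.32] = 0.096
Unnormalised posteriors:
  π_A·L_A = 0.47 × 0.0648 = 0.030456
  π_B·L_B = 0.53 × 0.096 = 0.05088
Normaliser: 0.030456 + 0.05088 = 0.081336
P(Group A | x₁,x₂) = 0.030456 / 0.081336 ≈ 0.374

0.374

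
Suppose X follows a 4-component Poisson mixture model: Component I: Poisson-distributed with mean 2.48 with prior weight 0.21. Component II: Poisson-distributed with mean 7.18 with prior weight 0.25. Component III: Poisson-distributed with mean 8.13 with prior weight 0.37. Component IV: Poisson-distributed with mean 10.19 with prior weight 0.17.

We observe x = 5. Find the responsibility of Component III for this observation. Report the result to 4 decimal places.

0.3928

By Bayes' theorem, P(k | x) = π_k f_k(x) / Σ_j π_j f_j(x).
Evaluate each component's likelihood at the observed value:
  f_I = e^(−2.48)·2.48^5/5! = 0.0654677
  f_II = e^(−7.18)·7.18^5/5! = 0.121117
  f_III = e^(−8.13)·8.13^5/5! = 0.0871881
  f_IV = e^(−10.19)·10.19^5/5! = 0.0343739
Unnormalised posteriors:
  π_I·f_I = 0.21 × 0.0654677 = 0.0137482
  π_II·f_II = 0.25 × 0.121117 = 0.0302794
  π_III·f_III = 0.37 × 0.0871881 = 0.0322596
  π_IV·f_IV = 0.17 × 0.0343739 = 0.00584356
Denominator: 0.0137482 + 0.0302794 + 0.0322596 + 0.00584356 = 0.0821307
P(Component III | 5) ≈ 0.3928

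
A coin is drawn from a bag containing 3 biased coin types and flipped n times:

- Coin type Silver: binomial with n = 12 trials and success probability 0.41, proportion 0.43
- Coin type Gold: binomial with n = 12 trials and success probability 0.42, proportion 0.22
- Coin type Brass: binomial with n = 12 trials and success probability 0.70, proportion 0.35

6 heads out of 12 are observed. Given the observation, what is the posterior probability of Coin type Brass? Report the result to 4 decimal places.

0.1851

The responsibility of component k is π_k f_k(x) divided by Σ_j π_j f_j(x).
Evaluate each component's likelihood at the observed value:
  f_Silver = 0.185134
  f_Gold = 0.193079
  f_Brass = 0.0792479
Unnormalised posteriors:
  π_Silver·f_Silver = 0.43 × 0.185134 = 0.0796078
  π_Gold·f_Gold = 0.22 × 0.193079 = 0.0424774
  π_Brass·f_Brass = 0.35 × 0.0792479 = 0.0277368
Sum: 0.0796078 + 0.0424774 + 0.0277368 = 0.149822
P(Coin type Brass | the observation) = 0.0277368 / 0.149822 ≈ 0.1851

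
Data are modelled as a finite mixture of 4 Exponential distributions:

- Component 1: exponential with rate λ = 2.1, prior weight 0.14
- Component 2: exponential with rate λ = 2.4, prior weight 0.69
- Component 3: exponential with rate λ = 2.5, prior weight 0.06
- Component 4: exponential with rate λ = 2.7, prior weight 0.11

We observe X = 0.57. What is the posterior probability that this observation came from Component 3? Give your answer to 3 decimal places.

0.059

P(component k | x) = P(Z=k)·f_k(x) / marginal(x), where marginal(x) = Σ_j P(Z=j)·f_j(x).
Exponential densities:
  p_1 = 0.634408
  p_2 = 0.611078
  p_3 = 0.601271
  p_4 = 0.579408
Multiply by the mixture weights:
  P(Z=1)·p_1 = 0.14 × 0.634408 = 0.0888172
  P(Z=2)·p_2 = 0.69 × 0.611078 = 0.421644
  P(Z=3)·p_3 = 0.06 × 0.601271 = 0.0360763
  P(Z=4)·p_4 = 0.11 × 0.579408 = 0.0637349
Evidence: 0.0888172 + 0.421644 + 0.0360763 + 0.0637349 = 0.610272
P(Component 3 | 0.57) = 0.0360763 / 0.610272 ≈ 0.059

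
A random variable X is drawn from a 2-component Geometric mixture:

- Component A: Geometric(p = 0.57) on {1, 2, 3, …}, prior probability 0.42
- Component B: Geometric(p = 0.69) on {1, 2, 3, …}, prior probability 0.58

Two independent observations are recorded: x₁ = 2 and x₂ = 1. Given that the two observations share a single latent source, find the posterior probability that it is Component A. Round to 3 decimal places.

Apply Bayes' rule: the posterior for each component is proportional to its prior times its likelihood at x.
Since both observations come from the same component, the likelihood for component k is f_k(x₁)·f_k(x₂).
  L_A = [0.2451] × [0.57] = 0.139707
  L_B = [0.2139] × [0.69] = 0.147591
Prior × likelihood for each component:
  P(Z=A)·L_A = 0.42 × 0.139707 = 0.0586769
  P(Z=B)·L_B = 0.58 × 0.147591 = 0.0856028
Evidence: 0.0586769 + 0.0856028 = 0.14428
Responsibility of Component A: 0.0586769 / 0.14428 ≈ 0.407

0.407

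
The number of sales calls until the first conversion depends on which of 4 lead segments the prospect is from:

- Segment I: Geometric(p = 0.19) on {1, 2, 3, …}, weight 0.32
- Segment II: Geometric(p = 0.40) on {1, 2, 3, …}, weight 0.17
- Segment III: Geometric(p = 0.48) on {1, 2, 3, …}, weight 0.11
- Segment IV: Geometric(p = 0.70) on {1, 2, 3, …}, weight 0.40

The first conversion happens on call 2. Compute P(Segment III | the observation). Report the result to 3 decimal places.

The responsibility of component k is π_k f_k(x) divided by Σ_j π_j f_j(x).
Geometric probabilities:
  f_I = 0.19·(1−0.19)^1 = 0.19·0.81 = 0.1539
  f_II = 0.40·(1−0.40)^1 = 0.40·0.6 = 0.24
  f_III = 0.48·(1−0.48)^1 = 0.48·0.52 = 0.2496
  f_IV = 0.70·(1−0.70)^1 = 0.70·0.3 = 0.21
Unnormalised posteriors:
  π_I·f_I = 0.32 × 0.1539 = 0.049248
  π_II·f_II = 0.17 × 0.24 = 0.0408
  π_III·f_III = 0.11 × 0.2496 = 0.027456
  π_IV·f_IV = 0.40 × 0.21 = 0.084
Denominator: 0.049248 + 0.0408 + 0.027456 + 0.084 = 0.201504
P(Segment III | data) = 0.027456 / 0.201504 ≈ 0.136

0.136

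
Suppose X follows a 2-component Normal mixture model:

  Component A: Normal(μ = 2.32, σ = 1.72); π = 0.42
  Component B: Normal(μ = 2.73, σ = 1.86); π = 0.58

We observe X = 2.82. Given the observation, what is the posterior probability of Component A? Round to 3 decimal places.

0.429

By Bayes' theorem, P(k | x) = P(Z=k) f_k(x) / Σ_j P(Z=j) f_j(x).
Normal densities:
  p_A = 0.222347
  p_B = 0.214234
Multiply by the mixture weights:
  P(Z=A)·p_A = 0.42 × 0.222347 = 0.0933858
  P(Z=B)·p_B = 0.58 × 0.214234 = 0.124256
Marginal: 0.0933858 + 0.124256 = 0.217642
Responsibility of Component A: 0.0933858 / 0.217642 ≈ 0.429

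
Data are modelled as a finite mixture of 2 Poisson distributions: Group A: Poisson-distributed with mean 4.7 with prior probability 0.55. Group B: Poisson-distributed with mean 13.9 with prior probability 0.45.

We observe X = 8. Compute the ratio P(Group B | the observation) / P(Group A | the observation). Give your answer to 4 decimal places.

0.4838

Posterior odds = (π_i f_i(x)) / (π_j f_j(x)); the normalising sum cancels.
Poisson probabilities:
  f_A = e^(−4.7)·4.7^8/8! = 0.0537129
  f_B = e^(−13.9)·13.9^8/8! = 0.0317618
Posterior odds = (π_B·f_B) / (π_A·f_A) = (0.45·0.0317618) / (0.55·0.0537129) = 0.0142928 / 0.0295421 ≈ 0.4838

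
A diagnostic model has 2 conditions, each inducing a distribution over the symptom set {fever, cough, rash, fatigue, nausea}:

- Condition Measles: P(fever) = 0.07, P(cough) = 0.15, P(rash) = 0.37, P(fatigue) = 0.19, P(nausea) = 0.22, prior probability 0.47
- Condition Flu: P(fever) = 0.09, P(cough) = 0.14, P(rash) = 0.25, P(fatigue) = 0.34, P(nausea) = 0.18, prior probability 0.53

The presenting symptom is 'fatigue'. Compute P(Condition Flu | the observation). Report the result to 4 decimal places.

By Bayes' theorem, P(k | x) = P(Z=k) f_k(x) / Σ_j P(Z=j) f_j(x).
Evaluate each component's likelihood at the observed value:
  L_Measles = P(fatigue | comp) = 0.19
  L_Flu = P(fatigue | comp) = 0.34
Weight by the priors:
  P(Z=Measles)·L_Measles = 0.47 × 0.19 = 0.0893
  P(Z=Flu)·L_Flu = 0.53 × 0.34 = 0.1802
Marginal: 0.0893 + 0.1802 = 0.2695
Responsibility of Condition Flu: 0.1802 / 0.2695 ≈ 0.6686

0.6686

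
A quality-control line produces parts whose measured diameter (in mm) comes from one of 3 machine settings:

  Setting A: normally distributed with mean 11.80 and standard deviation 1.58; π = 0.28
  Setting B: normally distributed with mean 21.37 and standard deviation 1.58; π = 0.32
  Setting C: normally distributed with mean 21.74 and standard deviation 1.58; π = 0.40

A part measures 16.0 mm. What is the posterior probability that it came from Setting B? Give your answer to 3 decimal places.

P(component k | x) = π_k·f_k(x) / marginal(x), where marginal(x) = Σ_j π_j·f_j(x).
Component likelihoods at x = 16.0 mm:
  L_A = (1/(1.58·√(2π)))·exp(−(16.0−11.80)²/(2·1.58²)) = 0.252495·exp(-3.53309) = 0.00737654
  L_B = (1/(1.58·√(2π)))·exp(−(16.0−21.37)²/(2·1.58²)) = 0.252495·exp(-5.77570) = 0.000783249
  L_C = (1/(1.58·√(2π)))·exp(−(16.0−21.74)²/(2·1.58²)) = 0.252495·exp(-6.59902) = 0.000343822
Multiply by the mixture weights:
  π_A·L_A = 0.28 × 0.00737654 = 0.00206543
  π_B·L_B = 0.32 × 0.000783249 = 0.00025064
  π_C·L_C = 0.40 × 0.000343822 = 0.000137529
Marginal: 0.00206543 + 0.00025064 + 0.000137529 = 0.0024536
Responsibility of Setting B: 0.00025064 / 0.0024536 ≈ 0.102

0.102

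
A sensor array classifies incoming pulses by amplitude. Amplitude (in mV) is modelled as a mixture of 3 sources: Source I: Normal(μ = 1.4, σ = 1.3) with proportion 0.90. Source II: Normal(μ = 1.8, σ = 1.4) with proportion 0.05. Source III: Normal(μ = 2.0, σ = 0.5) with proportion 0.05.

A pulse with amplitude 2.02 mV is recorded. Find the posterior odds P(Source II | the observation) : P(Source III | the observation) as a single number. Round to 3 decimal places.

0.353

Only the two components matter; the odds are (π_i f_i(x)) / (π_j f_j(x)).
Normal densities:
  L_I = 0.273889
  L_II = 0.281462
  L_III = 0.797247
Odds = (0.05/0.05) × (0.281462/0.797247) = 1 × 0.353043 ≈ 0.353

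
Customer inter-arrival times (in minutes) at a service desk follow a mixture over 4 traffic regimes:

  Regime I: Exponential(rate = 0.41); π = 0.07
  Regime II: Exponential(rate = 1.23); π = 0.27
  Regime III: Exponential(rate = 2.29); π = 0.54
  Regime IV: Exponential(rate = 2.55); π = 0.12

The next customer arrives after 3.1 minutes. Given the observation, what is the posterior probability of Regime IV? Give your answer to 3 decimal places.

0.007

By Bayes' theorem, P(k | x) = π_k f_k(x) / Σ_j π_j f_j(x).
Evaluate each component's likelihood at the observed value:
  L_I = 0.115026
  L_II = 0.0271607
  L_III = 0.00189138
  L_IV = 0.000940681
Prior × likelihood for each component:
  π_I·L_I = 0.07 × 0.115026 = 0.00805181
  π_II·L_II = 0.27 × 0.0271607 = 0.00733338
  π_III·L_III = 0.54 × 0.00189138 = 0.00102135
  π_IV·L_IV = 0.12 × 0.000940681 = 0.000112882
Denominator: 0.00805181 + 0.00733338 + 0.00102135 + 0.000112882 = 0.0165194
P(Regime IV | 3.1 minutes) ≈ 0.007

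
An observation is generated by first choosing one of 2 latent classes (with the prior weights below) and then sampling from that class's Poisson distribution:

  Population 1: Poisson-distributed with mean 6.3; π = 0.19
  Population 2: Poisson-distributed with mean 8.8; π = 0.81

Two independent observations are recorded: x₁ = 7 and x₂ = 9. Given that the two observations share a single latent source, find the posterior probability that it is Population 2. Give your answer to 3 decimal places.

0.858

Posterior ∝ prior × likelihood, so P(k | x) ∝ P(Z=k) f_k(x); normalise over all components.
Since both observations come from the same component, the likelihood for component k is f_k(x₁)·f_k(x₂).
  p_1 = [e^(−6.3)·6.3^7/7! = 0.143515] × [0.0791128] = 0.0113539
  p_2 = [e^(−8.8)·8.8^7/7! = 0.122224] × [0.131459] = 0.0160674
Prior × likelihood for each component:
  P(Z=1)·p_1 = 0.19 × 0.0113539 = 0.00215724
  P(Z=2)·p_2 = 0.81 × 0.0160674 = 0.0130146
Sum: 0.00215724 + 0.0130146 = 0.0151719
P(Population 2 | x₁, x₂) = 0.0130146 / 0.0151719 ≈ 0.858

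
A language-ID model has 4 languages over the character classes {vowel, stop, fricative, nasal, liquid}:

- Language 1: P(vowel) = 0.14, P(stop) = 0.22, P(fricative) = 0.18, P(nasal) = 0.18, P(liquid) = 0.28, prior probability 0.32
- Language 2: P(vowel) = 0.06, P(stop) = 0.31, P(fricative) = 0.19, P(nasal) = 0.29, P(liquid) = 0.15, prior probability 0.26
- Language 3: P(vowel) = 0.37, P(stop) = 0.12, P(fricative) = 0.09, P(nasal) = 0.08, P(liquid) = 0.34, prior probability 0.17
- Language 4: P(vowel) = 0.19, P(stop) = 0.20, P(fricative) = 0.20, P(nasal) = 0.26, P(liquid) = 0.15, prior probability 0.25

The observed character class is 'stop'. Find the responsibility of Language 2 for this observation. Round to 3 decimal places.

0.364

The responsibility of component k is w_k f_k(x) divided by Σ_j w_j f_j(x).
Component likelihoods at x = 'stop':
  L_1 = P(stop | comp) = 0.22
  L_2 = P(stop | comp) = 0.31
  L_3 = P(stop | comp) = 0.12
  L_4 = P(stop | comp) = 0.20
Multiply by the mixture weights:
  w_1·L_1 = 0.32 × 0.22 = 0.0704
  w_2·L_2 = 0.26 × 0.31 = 0.0806
  w_3·L_3 = 0.17 × 0.12 = 0.0204
  w_4·L_4 = 0.25 × 0.2 = 0.05
Sum: 0.0704 + 0.0806 + 0.0204 + 0.05 = 0.2214
P(Language 2 | 'stop') ≈ 0.364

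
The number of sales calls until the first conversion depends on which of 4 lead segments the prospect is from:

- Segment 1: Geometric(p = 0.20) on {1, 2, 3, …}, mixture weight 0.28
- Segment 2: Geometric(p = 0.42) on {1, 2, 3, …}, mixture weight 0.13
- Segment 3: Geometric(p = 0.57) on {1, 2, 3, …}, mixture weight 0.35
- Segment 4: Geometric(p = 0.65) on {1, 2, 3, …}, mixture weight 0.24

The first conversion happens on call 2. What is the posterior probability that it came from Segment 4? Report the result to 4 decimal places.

P(component k | x) = P(Z=k)·f_k(x) / marginal(x), where marginal(x) = Σ_j P(Z=j)·f_j(x).
Geometric probabilities:
  p_1 = 0.16
  p_2 = 0.2436
  p_3 = 0.2451
  p_4 = 0.2275
Weight by the priors:
  P(Z=1)·p_1 = 0.28 × 0.16 = 0.0448
  P(Z=2)·p_2 = 0.13 × 0.2436 = 0.031668
  P(Z=3)·p_3 = 0.35 × 0.2451 = 0.085785
  P(Z=4)·p_4 = 0.24 × 0.2275 = 0.0546
Normaliser: 0.0448 + 0.031668 + 0.085785 + 0.0546 = 0.216853
P(Segment 4 | data) = 0.0546 / 0.216853 ≈ 0.2518

0.2518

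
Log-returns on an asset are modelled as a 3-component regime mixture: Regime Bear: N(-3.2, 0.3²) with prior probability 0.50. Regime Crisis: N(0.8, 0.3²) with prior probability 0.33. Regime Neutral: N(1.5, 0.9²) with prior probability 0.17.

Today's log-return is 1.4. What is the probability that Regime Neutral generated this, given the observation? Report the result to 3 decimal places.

0.558

The responsibility of component k is P(Z=k) f_k(x) divided by Σ_j P(Z=j) f_j(x).
Evaluate each component's likelihood at the observed value:
  p_Bear = 1.17506e-51
  p_Crisis = 0.17997
  p_Neutral = 0.440541
Unnormalised posteriors:
  P(Z=Bear)·p_Bear = 0.50 × 1.17506e-51 = 5.8753e-52
  P(Z=Crisis)·p_Crisis = 0.33 × 0.17997 = 0.0593901
  P(Z=Neutral)·p_Neutral = 0.17 × 0.440541 = 0.074892
Denominator: 5.8753e-52 + 0.0593901 + 0.074892 = 0.134282
P(Regime Neutral | 1.4) = 0.074892 / 0.134282 ≈ 0.558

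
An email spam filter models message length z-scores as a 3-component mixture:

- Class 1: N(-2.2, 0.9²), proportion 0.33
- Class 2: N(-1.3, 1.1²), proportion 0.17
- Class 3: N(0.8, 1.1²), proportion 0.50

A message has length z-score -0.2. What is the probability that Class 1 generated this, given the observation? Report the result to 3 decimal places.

0.073

P(component k | x) = w_k·f_k(x) / marginal(x), where marginal(x) = Σ_j w_j·f_j(x).
Normal densities:
  L_1 = 0.0375263
  L_2 = 0.219973
  L_3 = 0.239915
Weight by the priors:
  w_1·L_1 = 0.33 × 0.0375263 = 0.0123837
  w_2·L_2 = 0.17 × 0.219973 = 0.0373955
  w_3·L_3 = 0.50 × 0.239915 = 0.119957
Denominator: 0.0123837 + 0.0373955 + 0.119957 = 0.169736
Responsibility of Class 1: 0.0123837 / 0.169736 ≈ 0.073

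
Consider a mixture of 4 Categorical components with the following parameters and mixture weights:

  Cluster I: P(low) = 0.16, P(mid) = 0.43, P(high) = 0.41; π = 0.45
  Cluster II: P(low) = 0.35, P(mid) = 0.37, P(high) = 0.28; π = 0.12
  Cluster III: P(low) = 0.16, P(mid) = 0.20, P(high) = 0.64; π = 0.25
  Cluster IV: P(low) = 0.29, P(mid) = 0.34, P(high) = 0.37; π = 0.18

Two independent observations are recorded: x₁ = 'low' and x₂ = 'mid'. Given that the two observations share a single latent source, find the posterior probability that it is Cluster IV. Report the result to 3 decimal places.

0.246

Posterior ∝ prior × likelihood, so P(k | x) ∝ π_k f_k(x); normalise over all components.
Since both observations come from the same component, the likelihood for component k is f_k(x₁)·f_k(x₂).
  L_I = [P(low | comp) = 0.16] × [0.43] = 0.0688
  L_II = [P(low | comp) = 0.35] × [0.37] = 0.1295
  L_III = [P(low | comp) = 0.16] × [0.2] = 0.032
  L_IV = [P(low | comp) = 0.29] × [0.34] = 0.0986
Unnormalised posteriors:
  π_I·L_I = 0.45 × 0.0688 = 0.03096
  π_II·L_II = 0.12 × 0.1295 = 0.01554
  π_III·L_III = 0.25 × 0.032 = 0.008
  π_IV·L_IV = 0.18 × 0.0986 = 0.017748
Normaliser: 0.03096 + 0.01554 + 0.008 + 0.017748 = 0.072248
So the posterior for Cluster IV is 0.017748 / 0.072248 ≈ 0.246.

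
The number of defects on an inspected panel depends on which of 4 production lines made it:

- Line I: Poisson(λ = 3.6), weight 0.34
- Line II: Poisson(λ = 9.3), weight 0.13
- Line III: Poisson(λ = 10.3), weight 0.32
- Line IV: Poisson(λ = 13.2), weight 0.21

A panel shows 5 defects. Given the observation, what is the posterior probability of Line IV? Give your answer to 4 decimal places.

0.0198

By Bayes' theorem, P(k | x) = w_k f_k(x) / Σ_j w_j f_j(x).
Component likelihoods at x = 5 defects:
  L_I = e^(−3.6)·3.6^5/5! = 0.13768
  L_II = e^(−9.3)·9.3^5/5! = 0.0530023
  L_III = e^(−10.3)·10.3^5/5! = 0.0324916
  L_IV = e^(−13.2)·13.2^5/5! = 0.00618018
Prior × likelihood for each component:
  w_I·L_I = 0.34 × 0.13768 = 0.0468112
  w_II·L_II = 0.13 × 0.0530023 = 0.0068903
  w_III·L_III = 0.32 × 0.0324916 = 0.0103973
  w_IV·L_IV = 0.21 × 0.00618018 = 0.00129784
Marginal: 0.0468112 + 0.0068903 + 0.0103973 + 0.00129784 = 0.0653967
So the posterior for Line IV is 0.00129784 / 0.0653967 ≈ 0.0198.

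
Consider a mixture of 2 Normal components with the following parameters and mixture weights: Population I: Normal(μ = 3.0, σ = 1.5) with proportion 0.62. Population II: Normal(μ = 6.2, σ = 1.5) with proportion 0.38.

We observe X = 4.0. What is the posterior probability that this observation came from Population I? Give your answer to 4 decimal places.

0.7930

P(component k | x) = π_k·f_k(x) / marginal(x), where marginal(x) = Σ_j π_j·f_j(x).
Evaluate each component's likelihood at the observed value:
  f_I = 0.212965
  f_II = 0.0907217
Multiply by the mixture weights:
  π_I·f_I = 0.62 × 0.212965 = 0.132039
  π_II·f_II = 0.38 × 0.0907217 = 0.0344742
Normaliser: 0.132039 + 0.0344742 = 0.166513
P(Population I | x) = 0.132039 / 0.166513 ≈ 0.7930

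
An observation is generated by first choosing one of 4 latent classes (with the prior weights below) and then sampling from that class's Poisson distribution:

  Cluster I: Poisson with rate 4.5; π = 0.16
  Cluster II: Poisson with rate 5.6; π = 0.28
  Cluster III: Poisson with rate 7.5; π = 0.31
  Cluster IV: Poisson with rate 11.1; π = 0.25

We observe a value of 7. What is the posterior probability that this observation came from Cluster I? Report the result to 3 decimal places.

0.120

The responsibility of component k is π_k f_k(x) divided by Σ_j π_j f_j(x).
Component likelihoods at x = 7:
  f_I = e^(−4.5)·4.5^7/7! = 0.0823629
  f_II = e^(−5.6)·5.6^7/7! = 0.126717
  f_III = e^(−7.5)·7.5^7/7! = 0.146484
  f_IV = e^(−11.1)·11.1^7/7! = 0.0622532
Prior × likelihood for each component:
  π_I·f_I = 0.16 × 0.0823629 = 0.0131781
  π_II·f_II = 0.28 × 0.126717 = 0.0354809
  π_III·f_III = 0.31 × 0.146484 = 0.04541
  π_IV·f_IV = 0.25 × 0.0622532 = 0.0155633
Normaliser: 0.0131781 + 0.0354809 + 0.04541 + 0.0155633 = 0.109632
Responsibility of Cluster I: 0.0131781 / 0.109632 ≈ 0.120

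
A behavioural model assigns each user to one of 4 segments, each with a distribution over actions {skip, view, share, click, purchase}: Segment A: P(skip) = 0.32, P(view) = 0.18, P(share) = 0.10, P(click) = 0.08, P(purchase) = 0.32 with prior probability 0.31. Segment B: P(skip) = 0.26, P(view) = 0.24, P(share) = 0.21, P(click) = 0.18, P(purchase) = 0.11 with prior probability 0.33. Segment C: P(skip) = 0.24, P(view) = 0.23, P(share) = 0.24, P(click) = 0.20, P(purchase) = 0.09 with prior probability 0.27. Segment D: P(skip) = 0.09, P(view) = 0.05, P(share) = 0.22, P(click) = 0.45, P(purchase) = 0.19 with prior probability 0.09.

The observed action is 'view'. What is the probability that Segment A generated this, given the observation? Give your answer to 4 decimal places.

0.2768

P(component k | x) = w_k·f_k(x) / marginal(x), where marginal(x) = Σ_j w_j·f_j(x).
Categorical probabilities:
  L_A = 0.18
  L_B = 0.24
  L_C = 0.23
  L_D = 0.05
Weight by the priors:
  w_A·L_A = 0.31 × 0.18 = 0.0558
  w_B·L_B = 0.33 × 0.24 = 0.0792
  w_C·L_C = 0.27 × 0.23 = 0.0621
  w_D·L_D = 0.09 × 0.05 = 0.0045
Marginal: 0.0558 + 0.0792 + 0.0621 + 0.0045 = 0.2016
P(Segment A | x) = 0.0558 / 0.2016 ≈ 0.2768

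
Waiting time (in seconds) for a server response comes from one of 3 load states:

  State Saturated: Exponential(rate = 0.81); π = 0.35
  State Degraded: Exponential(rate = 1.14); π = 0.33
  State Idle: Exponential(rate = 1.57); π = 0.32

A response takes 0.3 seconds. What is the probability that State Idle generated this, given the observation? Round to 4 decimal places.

0.3905

By Bayes' theorem, P(k | x) = π_k f_k(x) / Σ_j π_j f_j(x).
Exponential densities:
  p_Saturated = 0.81·e^(−0.81·0.3) = 0.81·e^(−0.2430) = 0.63526
  p_Degraded = 1.14·e^(−1.14·0.3) = 1.14·e^(−0.3420) = 0.809797
  p_Idle = 1.57·e^(−1.57·0.3) = 1.57·e^(−0.4710) = 0.980273
Prior × likelihood for each component:
  π_Saturated·p_Saturated = 0.35 × 0.63526 = 0.222341
  π_Degraded·p_Degraded = 0.33 × 0.809797 = 0.267233
  π_Idle·p_Idle = 0.32 × 0.980273 = 0.313687
Normaliser: 0.222341 + 0.267233 + 0.313687 = 0.803261
P(State Idle | data) = 0.313687 / 0.803261 ≈ 0.3905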